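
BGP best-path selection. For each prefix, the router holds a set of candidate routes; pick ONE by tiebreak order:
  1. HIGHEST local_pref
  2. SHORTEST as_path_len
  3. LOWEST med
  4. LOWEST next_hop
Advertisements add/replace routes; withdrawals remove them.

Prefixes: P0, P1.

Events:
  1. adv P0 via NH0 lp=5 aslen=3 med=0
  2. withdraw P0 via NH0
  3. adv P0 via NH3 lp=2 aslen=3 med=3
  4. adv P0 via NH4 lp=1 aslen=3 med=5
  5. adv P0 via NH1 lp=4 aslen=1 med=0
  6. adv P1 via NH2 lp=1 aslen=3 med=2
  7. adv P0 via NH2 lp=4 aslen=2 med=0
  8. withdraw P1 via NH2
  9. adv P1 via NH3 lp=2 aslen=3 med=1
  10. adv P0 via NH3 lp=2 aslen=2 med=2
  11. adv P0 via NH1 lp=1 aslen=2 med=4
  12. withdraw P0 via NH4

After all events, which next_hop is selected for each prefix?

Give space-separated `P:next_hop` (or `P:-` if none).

Answer: P0:NH2 P1:NH3

Derivation:
Op 1: best P0=NH0 P1=-
Op 2: best P0=- P1=-
Op 3: best P0=NH3 P1=-
Op 4: best P0=NH3 P1=-
Op 5: best P0=NH1 P1=-
Op 6: best P0=NH1 P1=NH2
Op 7: best P0=NH1 P1=NH2
Op 8: best P0=NH1 P1=-
Op 9: best P0=NH1 P1=NH3
Op 10: best P0=NH1 P1=NH3
Op 11: best P0=NH2 P1=NH3
Op 12: best P0=NH2 P1=NH3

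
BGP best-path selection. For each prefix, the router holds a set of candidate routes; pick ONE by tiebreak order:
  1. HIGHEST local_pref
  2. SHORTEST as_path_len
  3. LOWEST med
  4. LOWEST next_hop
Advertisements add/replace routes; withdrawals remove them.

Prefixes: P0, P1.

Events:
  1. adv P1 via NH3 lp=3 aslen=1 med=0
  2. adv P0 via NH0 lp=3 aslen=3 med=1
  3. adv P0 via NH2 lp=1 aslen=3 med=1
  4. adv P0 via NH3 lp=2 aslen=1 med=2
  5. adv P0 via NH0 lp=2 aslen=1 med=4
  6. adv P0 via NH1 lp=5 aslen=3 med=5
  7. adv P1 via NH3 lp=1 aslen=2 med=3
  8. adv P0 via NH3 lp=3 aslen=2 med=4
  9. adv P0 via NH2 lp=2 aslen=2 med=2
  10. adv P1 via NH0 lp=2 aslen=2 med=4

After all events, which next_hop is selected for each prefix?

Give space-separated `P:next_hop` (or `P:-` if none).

Op 1: best P0=- P1=NH3
Op 2: best P0=NH0 P1=NH3
Op 3: best P0=NH0 P1=NH3
Op 4: best P0=NH0 P1=NH3
Op 5: best P0=NH3 P1=NH3
Op 6: best P0=NH1 P1=NH3
Op 7: best P0=NH1 P1=NH3
Op 8: best P0=NH1 P1=NH3
Op 9: best P0=NH1 P1=NH3
Op 10: best P0=NH1 P1=NH0

Answer: P0:NH1 P1:NH0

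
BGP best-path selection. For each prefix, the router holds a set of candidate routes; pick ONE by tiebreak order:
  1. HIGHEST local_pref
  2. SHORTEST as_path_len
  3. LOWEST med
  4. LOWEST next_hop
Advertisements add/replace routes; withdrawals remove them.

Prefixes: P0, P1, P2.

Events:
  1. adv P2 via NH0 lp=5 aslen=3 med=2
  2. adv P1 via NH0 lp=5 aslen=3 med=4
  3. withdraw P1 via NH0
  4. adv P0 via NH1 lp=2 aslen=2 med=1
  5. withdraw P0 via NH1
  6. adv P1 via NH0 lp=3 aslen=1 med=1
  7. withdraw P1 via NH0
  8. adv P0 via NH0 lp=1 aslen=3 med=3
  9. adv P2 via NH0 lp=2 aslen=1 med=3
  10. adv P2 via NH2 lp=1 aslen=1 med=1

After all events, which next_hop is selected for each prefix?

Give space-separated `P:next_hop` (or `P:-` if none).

Answer: P0:NH0 P1:- P2:NH0

Derivation:
Op 1: best P0=- P1=- P2=NH0
Op 2: best P0=- P1=NH0 P2=NH0
Op 3: best P0=- P1=- P2=NH0
Op 4: best P0=NH1 P1=- P2=NH0
Op 5: best P0=- P1=- P2=NH0
Op 6: best P0=- P1=NH0 P2=NH0
Op 7: best P0=- P1=- P2=NH0
Op 8: best P0=NH0 P1=- P2=NH0
Op 9: best P0=NH0 P1=- P2=NH0
Op 10: best P0=NH0 P1=- P2=NH0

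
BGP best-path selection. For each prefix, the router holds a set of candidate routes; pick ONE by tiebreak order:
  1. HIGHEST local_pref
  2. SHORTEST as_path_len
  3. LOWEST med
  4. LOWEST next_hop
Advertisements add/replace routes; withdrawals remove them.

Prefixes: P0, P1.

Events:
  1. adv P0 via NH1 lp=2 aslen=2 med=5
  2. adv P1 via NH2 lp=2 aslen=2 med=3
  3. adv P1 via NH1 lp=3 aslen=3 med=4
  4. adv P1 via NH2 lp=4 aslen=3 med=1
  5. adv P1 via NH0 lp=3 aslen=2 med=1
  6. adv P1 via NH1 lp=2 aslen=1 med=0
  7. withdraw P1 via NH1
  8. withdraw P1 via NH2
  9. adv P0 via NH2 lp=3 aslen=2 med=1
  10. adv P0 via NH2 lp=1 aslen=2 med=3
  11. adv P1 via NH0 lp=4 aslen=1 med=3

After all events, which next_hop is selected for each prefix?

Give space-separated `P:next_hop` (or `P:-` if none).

Op 1: best P0=NH1 P1=-
Op 2: best P0=NH1 P1=NH2
Op 3: best P0=NH1 P1=NH1
Op 4: best P0=NH1 P1=NH2
Op 5: best P0=NH1 P1=NH2
Op 6: best P0=NH1 P1=NH2
Op 7: best P0=NH1 P1=NH2
Op 8: best P0=NH1 P1=NH0
Op 9: best P0=NH2 P1=NH0
Op 10: best P0=NH1 P1=NH0
Op 11: best P0=NH1 P1=NH0

Answer: P0:NH1 P1:NH0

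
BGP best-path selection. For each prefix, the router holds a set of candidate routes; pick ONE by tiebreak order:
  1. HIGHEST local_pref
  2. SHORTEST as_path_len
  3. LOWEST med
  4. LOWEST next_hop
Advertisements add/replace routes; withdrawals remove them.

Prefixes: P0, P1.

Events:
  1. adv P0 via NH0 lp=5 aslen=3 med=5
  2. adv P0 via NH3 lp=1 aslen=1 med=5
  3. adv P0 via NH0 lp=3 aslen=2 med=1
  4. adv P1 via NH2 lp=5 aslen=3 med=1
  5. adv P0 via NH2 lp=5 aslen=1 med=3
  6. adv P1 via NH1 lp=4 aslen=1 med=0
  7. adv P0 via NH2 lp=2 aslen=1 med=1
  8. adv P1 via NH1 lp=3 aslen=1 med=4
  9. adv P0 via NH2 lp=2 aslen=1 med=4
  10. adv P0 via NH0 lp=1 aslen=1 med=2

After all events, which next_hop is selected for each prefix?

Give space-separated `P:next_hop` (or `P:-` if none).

Answer: P0:NH2 P1:NH2

Derivation:
Op 1: best P0=NH0 P1=-
Op 2: best P0=NH0 P1=-
Op 3: best P0=NH0 P1=-
Op 4: best P0=NH0 P1=NH2
Op 5: best P0=NH2 P1=NH2
Op 6: best P0=NH2 P1=NH2
Op 7: best P0=NH0 P1=NH2
Op 8: best P0=NH0 P1=NH2
Op 9: best P0=NH0 P1=NH2
Op 10: best P0=NH2 P1=NH2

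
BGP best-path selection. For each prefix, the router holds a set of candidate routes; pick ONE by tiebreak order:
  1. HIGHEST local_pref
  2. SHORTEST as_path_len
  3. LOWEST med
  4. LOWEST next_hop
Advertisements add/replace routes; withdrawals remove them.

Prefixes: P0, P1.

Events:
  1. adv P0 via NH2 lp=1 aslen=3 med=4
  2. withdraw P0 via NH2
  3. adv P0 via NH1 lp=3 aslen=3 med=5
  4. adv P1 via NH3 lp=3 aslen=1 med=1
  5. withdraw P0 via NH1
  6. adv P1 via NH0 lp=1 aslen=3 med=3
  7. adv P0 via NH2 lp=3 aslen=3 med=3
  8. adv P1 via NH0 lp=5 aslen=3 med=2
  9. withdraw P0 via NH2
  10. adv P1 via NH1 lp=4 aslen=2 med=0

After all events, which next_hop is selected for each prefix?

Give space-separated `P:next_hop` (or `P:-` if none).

Op 1: best P0=NH2 P1=-
Op 2: best P0=- P1=-
Op 3: best P0=NH1 P1=-
Op 4: best P0=NH1 P1=NH3
Op 5: best P0=- P1=NH3
Op 6: best P0=- P1=NH3
Op 7: best P0=NH2 P1=NH3
Op 8: best P0=NH2 P1=NH0
Op 9: best P0=- P1=NH0
Op 10: best P0=- P1=NH0

Answer: P0:- P1:NH0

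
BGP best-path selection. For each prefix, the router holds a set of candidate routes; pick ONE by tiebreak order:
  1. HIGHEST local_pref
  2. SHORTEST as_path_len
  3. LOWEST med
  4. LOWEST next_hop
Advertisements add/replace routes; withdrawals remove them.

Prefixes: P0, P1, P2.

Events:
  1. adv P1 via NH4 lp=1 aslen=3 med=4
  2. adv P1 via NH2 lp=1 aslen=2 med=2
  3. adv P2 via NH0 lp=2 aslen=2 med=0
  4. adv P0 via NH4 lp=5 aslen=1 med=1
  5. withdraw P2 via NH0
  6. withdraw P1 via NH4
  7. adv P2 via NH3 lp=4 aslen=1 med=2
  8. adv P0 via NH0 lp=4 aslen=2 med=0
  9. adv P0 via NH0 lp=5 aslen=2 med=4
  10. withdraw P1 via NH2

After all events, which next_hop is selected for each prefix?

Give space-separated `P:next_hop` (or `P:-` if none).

Answer: P0:NH4 P1:- P2:NH3

Derivation:
Op 1: best P0=- P1=NH4 P2=-
Op 2: best P0=- P1=NH2 P2=-
Op 3: best P0=- P1=NH2 P2=NH0
Op 4: best P0=NH4 P1=NH2 P2=NH0
Op 5: best P0=NH4 P1=NH2 P2=-
Op 6: best P0=NH4 P1=NH2 P2=-
Op 7: best P0=NH4 P1=NH2 P2=NH3
Op 8: best P0=NH4 P1=NH2 P2=NH3
Op 9: best P0=NH4 P1=NH2 P2=NH3
Op 10: best P0=NH4 P1=- P2=NH3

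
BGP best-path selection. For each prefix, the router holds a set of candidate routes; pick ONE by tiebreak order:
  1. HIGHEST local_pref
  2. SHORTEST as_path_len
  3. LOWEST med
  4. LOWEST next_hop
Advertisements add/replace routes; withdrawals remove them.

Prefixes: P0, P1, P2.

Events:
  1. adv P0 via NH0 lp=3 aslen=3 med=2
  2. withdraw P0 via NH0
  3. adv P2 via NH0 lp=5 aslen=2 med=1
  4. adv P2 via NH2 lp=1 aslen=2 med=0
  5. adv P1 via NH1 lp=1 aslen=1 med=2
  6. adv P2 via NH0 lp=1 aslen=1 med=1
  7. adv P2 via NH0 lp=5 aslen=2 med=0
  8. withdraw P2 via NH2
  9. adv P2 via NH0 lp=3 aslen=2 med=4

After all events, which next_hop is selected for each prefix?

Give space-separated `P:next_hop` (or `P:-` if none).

Op 1: best P0=NH0 P1=- P2=-
Op 2: best P0=- P1=- P2=-
Op 3: best P0=- P1=- P2=NH0
Op 4: best P0=- P1=- P2=NH0
Op 5: best P0=- P1=NH1 P2=NH0
Op 6: best P0=- P1=NH1 P2=NH0
Op 7: best P0=- P1=NH1 P2=NH0
Op 8: best P0=- P1=NH1 P2=NH0
Op 9: best P0=- P1=NH1 P2=NH0

Answer: P0:- P1:NH1 P2:NH0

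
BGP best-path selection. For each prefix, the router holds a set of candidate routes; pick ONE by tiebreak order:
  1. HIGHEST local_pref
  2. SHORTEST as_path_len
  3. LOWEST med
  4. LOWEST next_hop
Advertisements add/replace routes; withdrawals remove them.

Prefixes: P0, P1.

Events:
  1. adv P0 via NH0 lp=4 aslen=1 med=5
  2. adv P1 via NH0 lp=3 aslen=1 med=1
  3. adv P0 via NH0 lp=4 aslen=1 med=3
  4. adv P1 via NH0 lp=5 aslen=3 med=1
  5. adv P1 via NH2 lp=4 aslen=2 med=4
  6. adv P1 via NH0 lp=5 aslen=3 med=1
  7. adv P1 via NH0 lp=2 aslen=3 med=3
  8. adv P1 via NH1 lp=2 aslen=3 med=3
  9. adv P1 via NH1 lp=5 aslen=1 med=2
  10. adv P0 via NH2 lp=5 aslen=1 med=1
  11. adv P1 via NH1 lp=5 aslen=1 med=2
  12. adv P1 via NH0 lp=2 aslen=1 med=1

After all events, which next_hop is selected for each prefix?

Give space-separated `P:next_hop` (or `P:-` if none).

Op 1: best P0=NH0 P1=-
Op 2: best P0=NH0 P1=NH0
Op 3: best P0=NH0 P1=NH0
Op 4: best P0=NH0 P1=NH0
Op 5: best P0=NH0 P1=NH0
Op 6: best P0=NH0 P1=NH0
Op 7: best P0=NH0 P1=NH2
Op 8: best P0=NH0 P1=NH2
Op 9: best P0=NH0 P1=NH1
Op 10: best P0=NH2 P1=NH1
Op 11: best P0=NH2 P1=NH1
Op 12: best P0=NH2 P1=NH1

Answer: P0:NH2 P1:NH1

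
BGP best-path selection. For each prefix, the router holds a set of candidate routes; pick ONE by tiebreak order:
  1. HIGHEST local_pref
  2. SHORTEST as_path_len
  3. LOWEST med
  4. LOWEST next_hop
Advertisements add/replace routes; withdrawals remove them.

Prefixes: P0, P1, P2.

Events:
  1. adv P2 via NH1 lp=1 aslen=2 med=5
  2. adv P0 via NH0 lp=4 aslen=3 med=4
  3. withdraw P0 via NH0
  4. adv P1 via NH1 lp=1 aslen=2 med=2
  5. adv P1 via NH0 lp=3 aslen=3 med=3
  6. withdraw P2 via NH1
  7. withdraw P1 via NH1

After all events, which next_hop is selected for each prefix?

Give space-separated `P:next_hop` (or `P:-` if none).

Op 1: best P0=- P1=- P2=NH1
Op 2: best P0=NH0 P1=- P2=NH1
Op 3: best P0=- P1=- P2=NH1
Op 4: best P0=- P1=NH1 P2=NH1
Op 5: best P0=- P1=NH0 P2=NH1
Op 6: best P0=- P1=NH0 P2=-
Op 7: best P0=- P1=NH0 P2=-

Answer: P0:- P1:NH0 P2:-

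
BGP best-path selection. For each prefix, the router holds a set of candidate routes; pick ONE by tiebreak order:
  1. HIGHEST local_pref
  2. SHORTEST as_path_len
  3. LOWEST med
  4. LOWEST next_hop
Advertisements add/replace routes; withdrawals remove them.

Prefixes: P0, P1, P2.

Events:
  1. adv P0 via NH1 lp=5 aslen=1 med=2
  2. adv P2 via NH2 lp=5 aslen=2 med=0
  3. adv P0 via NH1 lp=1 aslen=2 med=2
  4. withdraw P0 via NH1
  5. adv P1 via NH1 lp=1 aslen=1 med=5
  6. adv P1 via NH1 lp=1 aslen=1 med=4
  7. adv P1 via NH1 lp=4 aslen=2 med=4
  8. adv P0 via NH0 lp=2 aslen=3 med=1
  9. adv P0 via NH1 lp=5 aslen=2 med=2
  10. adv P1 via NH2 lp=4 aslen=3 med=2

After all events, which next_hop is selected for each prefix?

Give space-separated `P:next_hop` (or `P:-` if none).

Answer: P0:NH1 P1:NH1 P2:NH2

Derivation:
Op 1: best P0=NH1 P1=- P2=-
Op 2: best P0=NH1 P1=- P2=NH2
Op 3: best P0=NH1 P1=- P2=NH2
Op 4: best P0=- P1=- P2=NH2
Op 5: best P0=- P1=NH1 P2=NH2
Op 6: best P0=- P1=NH1 P2=NH2
Op 7: best P0=- P1=NH1 P2=NH2
Op 8: best P0=NH0 P1=NH1 P2=NH2
Op 9: best P0=NH1 P1=NH1 P2=NH2
Op 10: best P0=NH1 P1=NH1 P2=NH2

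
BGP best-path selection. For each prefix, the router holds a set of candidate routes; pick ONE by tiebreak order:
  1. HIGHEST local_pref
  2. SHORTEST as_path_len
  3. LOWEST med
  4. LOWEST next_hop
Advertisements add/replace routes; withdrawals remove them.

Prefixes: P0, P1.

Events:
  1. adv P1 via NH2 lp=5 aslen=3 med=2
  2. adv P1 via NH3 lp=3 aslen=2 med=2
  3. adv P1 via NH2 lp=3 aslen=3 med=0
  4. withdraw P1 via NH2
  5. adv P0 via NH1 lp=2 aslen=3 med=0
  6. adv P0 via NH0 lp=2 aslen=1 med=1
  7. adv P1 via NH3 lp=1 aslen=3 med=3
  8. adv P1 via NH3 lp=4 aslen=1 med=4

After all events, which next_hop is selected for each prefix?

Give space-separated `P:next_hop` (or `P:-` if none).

Answer: P0:NH0 P1:NH3

Derivation:
Op 1: best P0=- P1=NH2
Op 2: best P0=- P1=NH2
Op 3: best P0=- P1=NH3
Op 4: best P0=- P1=NH3
Op 5: best P0=NH1 P1=NH3
Op 6: best P0=NH0 P1=NH3
Op 7: best P0=NH0 P1=NH3
Op 8: best P0=NH0 P1=NH3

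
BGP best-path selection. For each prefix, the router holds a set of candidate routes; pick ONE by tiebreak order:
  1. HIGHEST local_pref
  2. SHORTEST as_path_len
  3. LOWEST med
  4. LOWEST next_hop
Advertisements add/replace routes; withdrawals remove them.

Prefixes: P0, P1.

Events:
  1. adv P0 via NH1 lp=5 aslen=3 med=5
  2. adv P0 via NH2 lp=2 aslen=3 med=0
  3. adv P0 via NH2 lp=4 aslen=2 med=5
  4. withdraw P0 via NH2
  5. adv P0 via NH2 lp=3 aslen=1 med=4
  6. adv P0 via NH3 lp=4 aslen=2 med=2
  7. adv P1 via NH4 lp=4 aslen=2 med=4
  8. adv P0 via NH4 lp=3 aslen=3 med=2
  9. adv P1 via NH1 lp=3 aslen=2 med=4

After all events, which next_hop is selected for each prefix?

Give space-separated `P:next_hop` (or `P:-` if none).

Op 1: best P0=NH1 P1=-
Op 2: best P0=NH1 P1=-
Op 3: best P0=NH1 P1=-
Op 4: best P0=NH1 P1=-
Op 5: best P0=NH1 P1=-
Op 6: best P0=NH1 P1=-
Op 7: best P0=NH1 P1=NH4
Op 8: best P0=NH1 P1=NH4
Op 9: best P0=NH1 P1=NH4

Answer: P0:NH1 P1:NH4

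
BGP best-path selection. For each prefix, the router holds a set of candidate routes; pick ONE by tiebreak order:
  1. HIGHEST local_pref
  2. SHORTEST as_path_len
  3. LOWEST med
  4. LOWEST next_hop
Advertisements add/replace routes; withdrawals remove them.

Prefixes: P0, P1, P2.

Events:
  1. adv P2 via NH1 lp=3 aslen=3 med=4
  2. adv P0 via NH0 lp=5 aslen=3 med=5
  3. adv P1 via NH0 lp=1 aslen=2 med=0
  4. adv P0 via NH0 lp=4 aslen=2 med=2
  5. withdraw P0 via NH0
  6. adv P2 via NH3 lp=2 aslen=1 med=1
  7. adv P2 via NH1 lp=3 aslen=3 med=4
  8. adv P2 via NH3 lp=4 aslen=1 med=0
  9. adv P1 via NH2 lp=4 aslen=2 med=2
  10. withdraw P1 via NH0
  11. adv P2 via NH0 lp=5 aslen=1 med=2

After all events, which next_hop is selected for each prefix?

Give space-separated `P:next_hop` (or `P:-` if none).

Op 1: best P0=- P1=- P2=NH1
Op 2: best P0=NH0 P1=- P2=NH1
Op 3: best P0=NH0 P1=NH0 P2=NH1
Op 4: best P0=NH0 P1=NH0 P2=NH1
Op 5: best P0=- P1=NH0 P2=NH1
Op 6: best P0=- P1=NH0 P2=NH1
Op 7: best P0=- P1=NH0 P2=NH1
Op 8: best P0=- P1=NH0 P2=NH3
Op 9: best P0=- P1=NH2 P2=NH3
Op 10: best P0=- P1=NH2 P2=NH3
Op 11: best P0=- P1=NH2 P2=NH0

Answer: P0:- P1:NH2 P2:NH0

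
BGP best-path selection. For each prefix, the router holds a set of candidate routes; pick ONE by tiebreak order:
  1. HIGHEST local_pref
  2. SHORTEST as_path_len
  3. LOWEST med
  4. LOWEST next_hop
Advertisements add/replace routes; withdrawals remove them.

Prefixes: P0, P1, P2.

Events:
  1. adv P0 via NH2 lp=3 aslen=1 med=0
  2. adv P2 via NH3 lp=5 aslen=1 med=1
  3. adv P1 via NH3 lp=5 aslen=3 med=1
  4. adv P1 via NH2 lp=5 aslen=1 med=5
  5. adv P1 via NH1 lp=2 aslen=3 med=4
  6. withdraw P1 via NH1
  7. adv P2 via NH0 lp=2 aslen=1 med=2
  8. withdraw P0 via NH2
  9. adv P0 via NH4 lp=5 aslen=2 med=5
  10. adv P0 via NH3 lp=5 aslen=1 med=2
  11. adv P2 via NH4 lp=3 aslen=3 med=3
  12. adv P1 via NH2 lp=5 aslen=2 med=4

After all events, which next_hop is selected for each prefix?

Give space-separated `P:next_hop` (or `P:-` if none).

Answer: P0:NH3 P1:NH2 P2:NH3

Derivation:
Op 1: best P0=NH2 P1=- P2=-
Op 2: best P0=NH2 P1=- P2=NH3
Op 3: best P0=NH2 P1=NH3 P2=NH3
Op 4: best P0=NH2 P1=NH2 P2=NH3
Op 5: best P0=NH2 P1=NH2 P2=NH3
Op 6: best P0=NH2 P1=NH2 P2=NH3
Op 7: best P0=NH2 P1=NH2 P2=NH3
Op 8: best P0=- P1=NH2 P2=NH3
Op 9: best P0=NH4 P1=NH2 P2=NH3
Op 10: best P0=NH3 P1=NH2 P2=NH3
Op 11: best P0=NH3 P1=NH2 P2=NH3
Op 12: best P0=NH3 P1=NH2 P2=NH3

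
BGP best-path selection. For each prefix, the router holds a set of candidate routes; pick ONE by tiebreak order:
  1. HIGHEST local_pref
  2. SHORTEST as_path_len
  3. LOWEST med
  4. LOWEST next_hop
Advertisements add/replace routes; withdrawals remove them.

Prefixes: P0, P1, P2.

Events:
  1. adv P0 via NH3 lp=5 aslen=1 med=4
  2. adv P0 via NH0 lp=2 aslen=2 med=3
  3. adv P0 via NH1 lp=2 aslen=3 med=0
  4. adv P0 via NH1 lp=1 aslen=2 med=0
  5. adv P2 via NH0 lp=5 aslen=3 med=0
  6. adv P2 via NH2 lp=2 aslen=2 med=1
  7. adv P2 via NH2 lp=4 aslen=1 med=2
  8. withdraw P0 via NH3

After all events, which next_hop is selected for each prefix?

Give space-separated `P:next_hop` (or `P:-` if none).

Answer: P0:NH0 P1:- P2:NH0

Derivation:
Op 1: best P0=NH3 P1=- P2=-
Op 2: best P0=NH3 P1=- P2=-
Op 3: best P0=NH3 P1=- P2=-
Op 4: best P0=NH3 P1=- P2=-
Op 5: best P0=NH3 P1=- P2=NH0
Op 6: best P0=NH3 P1=- P2=NH0
Op 7: best P0=NH3 P1=- P2=NH0
Op 8: best P0=NH0 P1=- P2=NH0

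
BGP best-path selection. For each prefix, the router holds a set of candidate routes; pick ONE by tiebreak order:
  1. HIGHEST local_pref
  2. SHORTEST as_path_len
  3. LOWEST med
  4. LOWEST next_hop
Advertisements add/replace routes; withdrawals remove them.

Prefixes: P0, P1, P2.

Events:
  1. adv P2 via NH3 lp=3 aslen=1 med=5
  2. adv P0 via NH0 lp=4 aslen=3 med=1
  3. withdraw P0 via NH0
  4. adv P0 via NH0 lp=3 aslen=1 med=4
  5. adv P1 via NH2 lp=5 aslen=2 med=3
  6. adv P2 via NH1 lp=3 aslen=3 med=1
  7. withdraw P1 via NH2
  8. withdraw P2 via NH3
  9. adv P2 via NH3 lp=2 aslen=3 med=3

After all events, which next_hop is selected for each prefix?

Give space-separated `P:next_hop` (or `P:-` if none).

Answer: P0:NH0 P1:- P2:NH1

Derivation:
Op 1: best P0=- P1=- P2=NH3
Op 2: best P0=NH0 P1=- P2=NH3
Op 3: best P0=- P1=- P2=NH3
Op 4: best P0=NH0 P1=- P2=NH3
Op 5: best P0=NH0 P1=NH2 P2=NH3
Op 6: best P0=NH0 P1=NH2 P2=NH3
Op 7: best P0=NH0 P1=- P2=NH3
Op 8: best P0=NH0 P1=- P2=NH1
Op 9: best P0=NH0 P1=- P2=NH1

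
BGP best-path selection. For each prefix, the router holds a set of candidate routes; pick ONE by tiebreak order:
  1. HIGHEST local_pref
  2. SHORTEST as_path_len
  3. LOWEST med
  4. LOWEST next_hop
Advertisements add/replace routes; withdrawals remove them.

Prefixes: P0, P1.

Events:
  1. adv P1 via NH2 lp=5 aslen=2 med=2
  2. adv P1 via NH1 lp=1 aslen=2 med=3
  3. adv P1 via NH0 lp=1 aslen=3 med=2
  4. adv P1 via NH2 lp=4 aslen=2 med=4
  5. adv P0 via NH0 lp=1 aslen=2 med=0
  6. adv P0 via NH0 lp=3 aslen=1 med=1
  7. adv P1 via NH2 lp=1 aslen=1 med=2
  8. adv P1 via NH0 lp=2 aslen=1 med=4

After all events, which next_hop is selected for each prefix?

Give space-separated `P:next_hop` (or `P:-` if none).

Op 1: best P0=- P1=NH2
Op 2: best P0=- P1=NH2
Op 3: best P0=- P1=NH2
Op 4: best P0=- P1=NH2
Op 5: best P0=NH0 P1=NH2
Op 6: best P0=NH0 P1=NH2
Op 7: best P0=NH0 P1=NH2
Op 8: best P0=NH0 P1=NH0

Answer: P0:NH0 P1:NH0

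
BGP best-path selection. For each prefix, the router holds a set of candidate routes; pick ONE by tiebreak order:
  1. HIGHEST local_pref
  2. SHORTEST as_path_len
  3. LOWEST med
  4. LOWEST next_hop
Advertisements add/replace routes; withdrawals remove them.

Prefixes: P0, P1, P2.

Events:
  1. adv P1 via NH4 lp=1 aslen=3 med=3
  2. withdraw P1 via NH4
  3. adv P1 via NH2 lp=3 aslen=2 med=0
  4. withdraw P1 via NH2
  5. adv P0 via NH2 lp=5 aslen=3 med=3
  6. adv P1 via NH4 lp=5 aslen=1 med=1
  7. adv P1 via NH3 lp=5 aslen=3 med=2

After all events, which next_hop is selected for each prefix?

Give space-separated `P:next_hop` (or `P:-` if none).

Answer: P0:NH2 P1:NH4 P2:-

Derivation:
Op 1: best P0=- P1=NH4 P2=-
Op 2: best P0=- P1=- P2=-
Op 3: best P0=- P1=NH2 P2=-
Op 4: best P0=- P1=- P2=-
Op 5: best P0=NH2 P1=- P2=-
Op 6: best P0=NH2 P1=NH4 P2=-
Op 7: best P0=NH2 P1=NH4 P2=-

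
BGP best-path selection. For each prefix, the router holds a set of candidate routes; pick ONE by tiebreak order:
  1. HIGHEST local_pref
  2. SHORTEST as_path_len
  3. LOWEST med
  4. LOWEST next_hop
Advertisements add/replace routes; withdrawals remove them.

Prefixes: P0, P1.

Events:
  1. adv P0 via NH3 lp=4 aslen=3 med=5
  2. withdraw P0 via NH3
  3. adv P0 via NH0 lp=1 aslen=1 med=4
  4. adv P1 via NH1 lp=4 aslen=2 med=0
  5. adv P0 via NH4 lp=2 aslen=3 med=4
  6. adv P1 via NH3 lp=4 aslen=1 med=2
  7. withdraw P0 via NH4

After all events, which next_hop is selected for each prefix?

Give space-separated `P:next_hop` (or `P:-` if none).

Op 1: best P0=NH3 P1=-
Op 2: best P0=- P1=-
Op 3: best P0=NH0 P1=-
Op 4: best P0=NH0 P1=NH1
Op 5: best P0=NH4 P1=NH1
Op 6: best P0=NH4 P1=NH3
Op 7: best P0=NH0 P1=NH3

Answer: P0:NH0 P1:NH3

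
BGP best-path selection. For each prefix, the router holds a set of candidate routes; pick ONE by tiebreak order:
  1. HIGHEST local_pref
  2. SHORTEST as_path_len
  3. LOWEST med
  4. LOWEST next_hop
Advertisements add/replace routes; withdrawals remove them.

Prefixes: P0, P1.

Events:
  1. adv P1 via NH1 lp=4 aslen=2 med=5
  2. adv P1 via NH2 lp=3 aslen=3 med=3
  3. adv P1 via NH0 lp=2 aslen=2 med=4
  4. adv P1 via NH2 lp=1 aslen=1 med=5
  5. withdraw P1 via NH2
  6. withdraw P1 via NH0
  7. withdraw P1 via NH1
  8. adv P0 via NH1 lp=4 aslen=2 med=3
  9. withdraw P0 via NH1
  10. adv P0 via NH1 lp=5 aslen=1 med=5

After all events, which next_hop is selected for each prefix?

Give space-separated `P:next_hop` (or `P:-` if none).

Answer: P0:NH1 P1:-

Derivation:
Op 1: best P0=- P1=NH1
Op 2: best P0=- P1=NH1
Op 3: best P0=- P1=NH1
Op 4: best P0=- P1=NH1
Op 5: best P0=- P1=NH1
Op 6: best P0=- P1=NH1
Op 7: best P0=- P1=-
Op 8: best P0=NH1 P1=-
Op 9: best P0=- P1=-
Op 10: best P0=NH1 P1=-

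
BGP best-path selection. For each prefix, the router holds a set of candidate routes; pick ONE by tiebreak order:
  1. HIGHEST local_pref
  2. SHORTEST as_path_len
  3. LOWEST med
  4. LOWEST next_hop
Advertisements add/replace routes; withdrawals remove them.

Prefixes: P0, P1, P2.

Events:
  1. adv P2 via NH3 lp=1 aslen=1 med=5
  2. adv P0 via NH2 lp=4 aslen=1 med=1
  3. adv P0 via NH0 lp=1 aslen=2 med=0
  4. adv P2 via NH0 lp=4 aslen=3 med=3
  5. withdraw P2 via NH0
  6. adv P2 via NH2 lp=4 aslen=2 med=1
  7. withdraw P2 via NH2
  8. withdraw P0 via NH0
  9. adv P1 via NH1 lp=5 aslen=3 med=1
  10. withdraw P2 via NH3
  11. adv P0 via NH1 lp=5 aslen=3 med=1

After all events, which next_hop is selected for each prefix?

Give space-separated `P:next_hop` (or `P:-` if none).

Answer: P0:NH1 P1:NH1 P2:-

Derivation:
Op 1: best P0=- P1=- P2=NH3
Op 2: best P0=NH2 P1=- P2=NH3
Op 3: best P0=NH2 P1=- P2=NH3
Op 4: best P0=NH2 P1=- P2=NH0
Op 5: best P0=NH2 P1=- P2=NH3
Op 6: best P0=NH2 P1=- P2=NH2
Op 7: best P0=NH2 P1=- P2=NH3
Op 8: best P0=NH2 P1=- P2=NH3
Op 9: best P0=NH2 P1=NH1 P2=NH3
Op 10: best P0=NH2 P1=NH1 P2=-
Op 11: best P0=NH1 P1=NH1 P2=-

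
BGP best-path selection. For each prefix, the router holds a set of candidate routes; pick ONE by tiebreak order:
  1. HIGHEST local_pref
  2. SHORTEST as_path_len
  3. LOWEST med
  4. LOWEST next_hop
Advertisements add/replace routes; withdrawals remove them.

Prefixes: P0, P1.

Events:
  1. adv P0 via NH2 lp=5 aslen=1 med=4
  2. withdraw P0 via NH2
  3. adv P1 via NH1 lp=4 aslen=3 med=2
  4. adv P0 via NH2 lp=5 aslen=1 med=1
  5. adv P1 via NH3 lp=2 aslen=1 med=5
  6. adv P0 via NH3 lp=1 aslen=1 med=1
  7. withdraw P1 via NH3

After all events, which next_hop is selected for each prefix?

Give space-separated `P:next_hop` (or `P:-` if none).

Answer: P0:NH2 P1:NH1

Derivation:
Op 1: best P0=NH2 P1=-
Op 2: best P0=- P1=-
Op 3: best P0=- P1=NH1
Op 4: best P0=NH2 P1=NH1
Op 5: best P0=NH2 P1=NH1
Op 6: best P0=NH2 P1=NH1
Op 7: best P0=NH2 P1=NH1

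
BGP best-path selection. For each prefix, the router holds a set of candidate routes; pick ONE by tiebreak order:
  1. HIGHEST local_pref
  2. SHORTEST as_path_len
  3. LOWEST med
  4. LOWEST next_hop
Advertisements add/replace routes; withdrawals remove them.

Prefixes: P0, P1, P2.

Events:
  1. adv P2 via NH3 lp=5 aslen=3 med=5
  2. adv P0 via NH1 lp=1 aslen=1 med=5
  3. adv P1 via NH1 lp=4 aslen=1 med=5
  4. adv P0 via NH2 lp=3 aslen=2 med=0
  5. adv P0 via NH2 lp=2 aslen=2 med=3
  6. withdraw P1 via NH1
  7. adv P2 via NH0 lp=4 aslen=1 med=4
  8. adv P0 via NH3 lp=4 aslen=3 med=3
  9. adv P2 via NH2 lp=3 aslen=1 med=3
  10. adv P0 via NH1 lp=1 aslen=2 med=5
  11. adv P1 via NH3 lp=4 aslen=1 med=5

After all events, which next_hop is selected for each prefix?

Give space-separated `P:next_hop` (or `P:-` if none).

Op 1: best P0=- P1=- P2=NH3
Op 2: best P0=NH1 P1=- P2=NH3
Op 3: best P0=NH1 P1=NH1 P2=NH3
Op 4: best P0=NH2 P1=NH1 P2=NH3
Op 5: best P0=NH2 P1=NH1 P2=NH3
Op 6: best P0=NH2 P1=- P2=NH3
Op 7: best P0=NH2 P1=- P2=NH3
Op 8: best P0=NH3 P1=- P2=NH3
Op 9: best P0=NH3 P1=- P2=NH3
Op 10: best P0=NH3 P1=- P2=NH3
Op 11: best P0=NH3 P1=NH3 P2=NH3

Answer: P0:NH3 P1:NH3 P2:NH3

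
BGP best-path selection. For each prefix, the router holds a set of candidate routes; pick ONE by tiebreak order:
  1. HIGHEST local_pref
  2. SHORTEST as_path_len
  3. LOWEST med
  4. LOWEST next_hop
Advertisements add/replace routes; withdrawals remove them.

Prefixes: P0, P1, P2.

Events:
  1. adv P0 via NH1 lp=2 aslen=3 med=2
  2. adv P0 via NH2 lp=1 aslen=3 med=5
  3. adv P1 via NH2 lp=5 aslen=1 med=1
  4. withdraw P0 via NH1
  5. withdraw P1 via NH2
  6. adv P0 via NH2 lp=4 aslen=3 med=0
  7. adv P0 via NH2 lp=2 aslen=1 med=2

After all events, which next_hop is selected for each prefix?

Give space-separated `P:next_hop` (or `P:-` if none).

Op 1: best P0=NH1 P1=- P2=-
Op 2: best P0=NH1 P1=- P2=-
Op 3: best P0=NH1 P1=NH2 P2=-
Op 4: best P0=NH2 P1=NH2 P2=-
Op 5: best P0=NH2 P1=- P2=-
Op 6: best P0=NH2 P1=- P2=-
Op 7: best P0=NH2 P1=- P2=-

Answer: P0:NH2 P1:- P2:-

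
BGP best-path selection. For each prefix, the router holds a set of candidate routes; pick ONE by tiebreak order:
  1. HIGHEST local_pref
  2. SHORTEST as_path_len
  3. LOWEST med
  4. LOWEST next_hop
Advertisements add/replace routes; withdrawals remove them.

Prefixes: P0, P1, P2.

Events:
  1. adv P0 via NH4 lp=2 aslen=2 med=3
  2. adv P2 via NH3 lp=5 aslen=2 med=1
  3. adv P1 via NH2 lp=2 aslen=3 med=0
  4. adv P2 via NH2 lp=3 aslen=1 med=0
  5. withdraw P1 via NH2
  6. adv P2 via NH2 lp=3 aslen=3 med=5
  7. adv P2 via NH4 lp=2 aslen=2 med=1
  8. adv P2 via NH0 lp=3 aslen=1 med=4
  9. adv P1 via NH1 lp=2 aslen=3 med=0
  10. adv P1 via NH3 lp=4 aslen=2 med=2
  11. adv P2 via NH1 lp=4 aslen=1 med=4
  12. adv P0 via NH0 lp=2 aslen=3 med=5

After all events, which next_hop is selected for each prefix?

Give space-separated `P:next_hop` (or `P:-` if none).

Op 1: best P0=NH4 P1=- P2=-
Op 2: best P0=NH4 P1=- P2=NH3
Op 3: best P0=NH4 P1=NH2 P2=NH3
Op 4: best P0=NH4 P1=NH2 P2=NH3
Op 5: best P0=NH4 P1=- P2=NH3
Op 6: best P0=NH4 P1=- P2=NH3
Op 7: best P0=NH4 P1=- P2=NH3
Op 8: best P0=NH4 P1=- P2=NH3
Op 9: best P0=NH4 P1=NH1 P2=NH3
Op 10: best P0=NH4 P1=NH3 P2=NH3
Op 11: best P0=NH4 P1=NH3 P2=NH3
Op 12: best P0=NH4 P1=NH3 P2=NH3

Answer: P0:NH4 P1:NH3 P2:NH3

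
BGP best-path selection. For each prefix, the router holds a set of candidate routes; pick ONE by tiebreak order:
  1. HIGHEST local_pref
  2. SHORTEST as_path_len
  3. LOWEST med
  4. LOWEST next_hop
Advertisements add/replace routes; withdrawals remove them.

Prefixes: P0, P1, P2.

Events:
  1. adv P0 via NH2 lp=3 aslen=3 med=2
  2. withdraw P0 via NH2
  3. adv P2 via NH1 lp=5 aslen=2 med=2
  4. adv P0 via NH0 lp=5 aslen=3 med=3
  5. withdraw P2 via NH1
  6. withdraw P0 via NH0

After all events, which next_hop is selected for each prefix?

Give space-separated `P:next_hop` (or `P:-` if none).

Op 1: best P0=NH2 P1=- P2=-
Op 2: best P0=- P1=- P2=-
Op 3: best P0=- P1=- P2=NH1
Op 4: best P0=NH0 P1=- P2=NH1
Op 5: best P0=NH0 P1=- P2=-
Op 6: best P0=- P1=- P2=-

Answer: P0:- P1:- P2:-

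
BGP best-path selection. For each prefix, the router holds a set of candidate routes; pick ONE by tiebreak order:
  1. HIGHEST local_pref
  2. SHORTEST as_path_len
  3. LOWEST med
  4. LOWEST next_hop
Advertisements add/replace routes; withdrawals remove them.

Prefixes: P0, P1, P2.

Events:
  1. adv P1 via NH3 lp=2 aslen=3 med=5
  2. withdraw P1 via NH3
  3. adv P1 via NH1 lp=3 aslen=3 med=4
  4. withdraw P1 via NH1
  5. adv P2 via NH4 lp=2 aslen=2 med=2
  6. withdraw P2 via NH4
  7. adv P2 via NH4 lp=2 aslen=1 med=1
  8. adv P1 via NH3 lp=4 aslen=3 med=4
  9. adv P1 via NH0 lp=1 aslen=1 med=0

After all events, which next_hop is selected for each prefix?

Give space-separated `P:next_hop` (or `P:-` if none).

Answer: P0:- P1:NH3 P2:NH4

Derivation:
Op 1: best P0=- P1=NH3 P2=-
Op 2: best P0=- P1=- P2=-
Op 3: best P0=- P1=NH1 P2=-
Op 4: best P0=- P1=- P2=-
Op 5: best P0=- P1=- P2=NH4
Op 6: best P0=- P1=- P2=-
Op 7: best P0=- P1=- P2=NH4
Op 8: best P0=- P1=NH3 P2=NH4
Op 9: best P0=- P1=NH3 P2=NH4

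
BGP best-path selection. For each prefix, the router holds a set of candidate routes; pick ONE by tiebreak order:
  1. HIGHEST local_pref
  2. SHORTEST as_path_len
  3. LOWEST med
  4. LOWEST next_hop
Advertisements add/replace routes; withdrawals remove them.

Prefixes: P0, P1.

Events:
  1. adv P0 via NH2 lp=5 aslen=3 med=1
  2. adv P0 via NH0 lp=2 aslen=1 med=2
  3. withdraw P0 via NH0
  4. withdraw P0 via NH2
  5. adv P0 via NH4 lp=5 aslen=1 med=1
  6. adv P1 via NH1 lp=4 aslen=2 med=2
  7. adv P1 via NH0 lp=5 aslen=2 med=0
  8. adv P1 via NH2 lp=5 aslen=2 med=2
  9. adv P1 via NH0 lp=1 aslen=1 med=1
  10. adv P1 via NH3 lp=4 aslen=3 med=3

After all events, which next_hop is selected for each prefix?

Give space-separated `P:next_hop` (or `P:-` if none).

Op 1: best P0=NH2 P1=-
Op 2: best P0=NH2 P1=-
Op 3: best P0=NH2 P1=-
Op 4: best P0=- P1=-
Op 5: best P0=NH4 P1=-
Op 6: best P0=NH4 P1=NH1
Op 7: best P0=NH4 P1=NH0
Op 8: best P0=NH4 P1=NH0
Op 9: best P0=NH4 P1=NH2
Op 10: best P0=NH4 P1=NH2

Answer: P0:NH4 P1:NH2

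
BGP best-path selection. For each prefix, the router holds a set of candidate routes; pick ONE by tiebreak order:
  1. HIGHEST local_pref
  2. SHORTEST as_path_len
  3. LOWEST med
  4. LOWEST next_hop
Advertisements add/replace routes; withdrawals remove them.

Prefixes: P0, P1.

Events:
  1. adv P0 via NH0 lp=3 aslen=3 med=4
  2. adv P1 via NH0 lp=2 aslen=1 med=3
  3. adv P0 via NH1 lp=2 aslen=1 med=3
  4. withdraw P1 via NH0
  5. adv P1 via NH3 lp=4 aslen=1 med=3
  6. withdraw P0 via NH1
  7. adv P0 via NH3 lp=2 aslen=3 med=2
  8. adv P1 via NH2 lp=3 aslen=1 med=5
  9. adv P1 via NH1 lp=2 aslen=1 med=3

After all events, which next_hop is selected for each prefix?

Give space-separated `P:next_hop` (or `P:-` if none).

Answer: P0:NH0 P1:NH3

Derivation:
Op 1: best P0=NH0 P1=-
Op 2: best P0=NH0 P1=NH0
Op 3: best P0=NH0 P1=NH0
Op 4: best P0=NH0 P1=-
Op 5: best P0=NH0 P1=NH3
Op 6: best P0=NH0 P1=NH3
Op 7: best P0=NH0 P1=NH3
Op 8: best P0=NH0 P1=NH3
Op 9: best P0=NH0 P1=NH3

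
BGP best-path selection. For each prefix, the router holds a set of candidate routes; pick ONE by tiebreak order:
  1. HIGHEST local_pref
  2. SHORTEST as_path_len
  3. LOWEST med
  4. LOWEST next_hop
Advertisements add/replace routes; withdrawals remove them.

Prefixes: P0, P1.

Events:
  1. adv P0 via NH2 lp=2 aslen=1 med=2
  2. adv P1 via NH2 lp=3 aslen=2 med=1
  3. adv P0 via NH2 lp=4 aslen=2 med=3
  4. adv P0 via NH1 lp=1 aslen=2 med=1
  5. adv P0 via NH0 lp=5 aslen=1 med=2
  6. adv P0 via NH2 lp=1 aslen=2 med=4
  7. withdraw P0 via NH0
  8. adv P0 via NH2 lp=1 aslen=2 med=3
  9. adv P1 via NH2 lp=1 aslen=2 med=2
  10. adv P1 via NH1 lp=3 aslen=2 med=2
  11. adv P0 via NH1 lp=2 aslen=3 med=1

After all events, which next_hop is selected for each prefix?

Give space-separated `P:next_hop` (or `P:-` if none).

Op 1: best P0=NH2 P1=-
Op 2: best P0=NH2 P1=NH2
Op 3: best P0=NH2 P1=NH2
Op 4: best P0=NH2 P1=NH2
Op 5: best P0=NH0 P1=NH2
Op 6: best P0=NH0 P1=NH2
Op 7: best P0=NH1 P1=NH2
Op 8: best P0=NH1 P1=NH2
Op 9: best P0=NH1 P1=NH2
Op 10: best P0=NH1 P1=NH1
Op 11: best P0=NH1 P1=NH1

Answer: P0:NH1 P1:NH1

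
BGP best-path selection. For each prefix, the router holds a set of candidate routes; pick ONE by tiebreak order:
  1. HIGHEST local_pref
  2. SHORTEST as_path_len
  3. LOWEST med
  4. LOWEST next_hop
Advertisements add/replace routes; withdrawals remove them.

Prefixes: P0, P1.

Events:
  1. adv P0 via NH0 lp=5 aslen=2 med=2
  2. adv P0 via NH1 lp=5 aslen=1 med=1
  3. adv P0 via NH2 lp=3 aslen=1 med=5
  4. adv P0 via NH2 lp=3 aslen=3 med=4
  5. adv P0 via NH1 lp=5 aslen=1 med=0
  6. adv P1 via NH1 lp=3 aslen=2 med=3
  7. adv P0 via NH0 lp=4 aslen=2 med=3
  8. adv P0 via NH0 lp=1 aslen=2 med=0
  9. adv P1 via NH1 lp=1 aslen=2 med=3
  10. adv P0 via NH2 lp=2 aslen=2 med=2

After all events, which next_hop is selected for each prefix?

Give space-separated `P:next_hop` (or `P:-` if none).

Op 1: best P0=NH0 P1=-
Op 2: best P0=NH1 P1=-
Op 3: best P0=NH1 P1=-
Op 4: best P0=NH1 P1=-
Op 5: best P0=NH1 P1=-
Op 6: best P0=NH1 P1=NH1
Op 7: best P0=NH1 P1=NH1
Op 8: best P0=NH1 P1=NH1
Op 9: best P0=NH1 P1=NH1
Op 10: best P0=NH1 P1=NH1

Answer: P0:NH1 P1:NH1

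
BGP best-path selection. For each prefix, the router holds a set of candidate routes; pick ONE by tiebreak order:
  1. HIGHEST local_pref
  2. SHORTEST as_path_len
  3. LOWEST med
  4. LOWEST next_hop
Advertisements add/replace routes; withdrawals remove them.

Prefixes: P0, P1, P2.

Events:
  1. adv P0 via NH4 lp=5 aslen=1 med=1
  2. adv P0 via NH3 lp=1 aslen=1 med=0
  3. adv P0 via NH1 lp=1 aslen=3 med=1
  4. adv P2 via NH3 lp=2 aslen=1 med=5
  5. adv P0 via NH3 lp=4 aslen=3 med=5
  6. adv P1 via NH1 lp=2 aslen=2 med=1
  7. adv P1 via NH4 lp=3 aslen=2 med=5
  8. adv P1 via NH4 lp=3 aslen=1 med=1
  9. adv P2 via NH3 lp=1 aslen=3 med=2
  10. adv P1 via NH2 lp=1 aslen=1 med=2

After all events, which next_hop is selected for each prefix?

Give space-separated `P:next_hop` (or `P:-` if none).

Answer: P0:NH4 P1:NH4 P2:NH3

Derivation:
Op 1: best P0=NH4 P1=- P2=-
Op 2: best P0=NH4 P1=- P2=-
Op 3: best P0=NH4 P1=- P2=-
Op 4: best P0=NH4 P1=- P2=NH3
Op 5: best P0=NH4 P1=- P2=NH3
Op 6: best P0=NH4 P1=NH1 P2=NH3
Op 7: best P0=NH4 P1=NH4 P2=NH3
Op 8: best P0=NH4 P1=NH4 P2=NH3
Op 9: best P0=NH4 P1=NH4 P2=NH3
Op 10: best P0=NH4 P1=NH4 P2=NH3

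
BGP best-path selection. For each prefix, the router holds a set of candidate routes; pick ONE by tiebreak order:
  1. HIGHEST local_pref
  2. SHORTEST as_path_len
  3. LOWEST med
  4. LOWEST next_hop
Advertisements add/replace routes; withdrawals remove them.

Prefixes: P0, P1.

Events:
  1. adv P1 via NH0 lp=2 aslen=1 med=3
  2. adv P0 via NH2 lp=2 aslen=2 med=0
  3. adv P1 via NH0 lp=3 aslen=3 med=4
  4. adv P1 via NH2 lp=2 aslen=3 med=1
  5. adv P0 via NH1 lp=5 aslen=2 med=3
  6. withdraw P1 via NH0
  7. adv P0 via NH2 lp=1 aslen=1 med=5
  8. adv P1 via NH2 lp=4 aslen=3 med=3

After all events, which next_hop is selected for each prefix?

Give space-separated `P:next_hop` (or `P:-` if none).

Answer: P0:NH1 P1:NH2

Derivation:
Op 1: best P0=- P1=NH0
Op 2: best P0=NH2 P1=NH0
Op 3: best P0=NH2 P1=NH0
Op 4: best P0=NH2 P1=NH0
Op 5: best P0=NH1 P1=NH0
Op 6: best P0=NH1 P1=NH2
Op 7: best P0=NH1 P1=NH2
Op 8: best P0=NH1 P1=NH2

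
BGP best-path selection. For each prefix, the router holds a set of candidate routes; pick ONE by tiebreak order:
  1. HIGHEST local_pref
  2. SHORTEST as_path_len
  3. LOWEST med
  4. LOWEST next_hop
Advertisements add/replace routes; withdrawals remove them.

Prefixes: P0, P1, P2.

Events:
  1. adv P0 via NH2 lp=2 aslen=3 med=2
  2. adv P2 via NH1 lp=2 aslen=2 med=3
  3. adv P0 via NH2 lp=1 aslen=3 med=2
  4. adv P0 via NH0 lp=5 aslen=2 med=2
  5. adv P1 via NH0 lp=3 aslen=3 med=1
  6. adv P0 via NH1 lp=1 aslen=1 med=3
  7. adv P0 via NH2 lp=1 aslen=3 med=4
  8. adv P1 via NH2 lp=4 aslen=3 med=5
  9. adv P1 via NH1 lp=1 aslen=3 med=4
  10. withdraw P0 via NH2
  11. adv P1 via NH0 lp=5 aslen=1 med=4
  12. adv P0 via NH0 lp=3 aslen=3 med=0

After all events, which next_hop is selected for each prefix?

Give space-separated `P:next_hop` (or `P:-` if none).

Op 1: best P0=NH2 P1=- P2=-
Op 2: best P0=NH2 P1=- P2=NH1
Op 3: best P0=NH2 P1=- P2=NH1
Op 4: best P0=NH0 P1=- P2=NH1
Op 5: best P0=NH0 P1=NH0 P2=NH1
Op 6: best P0=NH0 P1=NH0 P2=NH1
Op 7: best P0=NH0 P1=NH0 P2=NH1
Op 8: best P0=NH0 P1=NH2 P2=NH1
Op 9: best P0=NH0 P1=NH2 P2=NH1
Op 10: best P0=NH0 P1=NH2 P2=NH1
Op 11: best P0=NH0 P1=NH0 P2=NH1
Op 12: best P0=NH0 P1=NH0 P2=NH1

Answer: P0:NH0 P1:NH0 P2:NH1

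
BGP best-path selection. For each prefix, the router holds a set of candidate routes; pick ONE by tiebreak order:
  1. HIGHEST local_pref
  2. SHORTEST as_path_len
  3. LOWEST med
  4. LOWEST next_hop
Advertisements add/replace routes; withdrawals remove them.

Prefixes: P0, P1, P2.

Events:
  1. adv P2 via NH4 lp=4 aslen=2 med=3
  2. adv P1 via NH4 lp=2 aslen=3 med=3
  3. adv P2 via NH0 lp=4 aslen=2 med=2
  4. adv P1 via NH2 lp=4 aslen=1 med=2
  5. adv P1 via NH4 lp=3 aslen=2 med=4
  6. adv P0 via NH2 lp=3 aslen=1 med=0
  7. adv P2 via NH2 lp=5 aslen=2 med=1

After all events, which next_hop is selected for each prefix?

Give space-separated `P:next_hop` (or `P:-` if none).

Op 1: best P0=- P1=- P2=NH4
Op 2: best P0=- P1=NH4 P2=NH4
Op 3: best P0=- P1=NH4 P2=NH0
Op 4: best P0=- P1=NH2 P2=NH0
Op 5: best P0=- P1=NH2 P2=NH0
Op 6: best P0=NH2 P1=NH2 P2=NH0
Op 7: best P0=NH2 P1=NH2 P2=NH2

Answer: P0:NH2 P1:NH2 P2:NH2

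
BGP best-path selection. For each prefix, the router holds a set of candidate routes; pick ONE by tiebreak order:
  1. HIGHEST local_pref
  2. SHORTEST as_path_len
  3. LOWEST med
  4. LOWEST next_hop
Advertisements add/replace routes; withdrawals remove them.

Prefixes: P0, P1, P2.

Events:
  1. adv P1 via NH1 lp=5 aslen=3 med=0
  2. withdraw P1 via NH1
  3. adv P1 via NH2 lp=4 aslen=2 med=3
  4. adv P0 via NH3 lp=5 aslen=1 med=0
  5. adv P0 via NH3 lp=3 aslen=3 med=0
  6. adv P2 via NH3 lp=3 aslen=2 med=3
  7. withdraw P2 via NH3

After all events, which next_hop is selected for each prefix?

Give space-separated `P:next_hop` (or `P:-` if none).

Answer: P0:NH3 P1:NH2 P2:-

Derivation:
Op 1: best P0=- P1=NH1 P2=-
Op 2: best P0=- P1=- P2=-
Op 3: best P0=- P1=NH2 P2=-
Op 4: best P0=NH3 P1=NH2 P2=-
Op 5: best P0=NH3 P1=NH2 P2=-
Op 6: best P0=NH3 P1=NH2 P2=NH3
Op 7: best P0=NH3 P1=NH2 P2=-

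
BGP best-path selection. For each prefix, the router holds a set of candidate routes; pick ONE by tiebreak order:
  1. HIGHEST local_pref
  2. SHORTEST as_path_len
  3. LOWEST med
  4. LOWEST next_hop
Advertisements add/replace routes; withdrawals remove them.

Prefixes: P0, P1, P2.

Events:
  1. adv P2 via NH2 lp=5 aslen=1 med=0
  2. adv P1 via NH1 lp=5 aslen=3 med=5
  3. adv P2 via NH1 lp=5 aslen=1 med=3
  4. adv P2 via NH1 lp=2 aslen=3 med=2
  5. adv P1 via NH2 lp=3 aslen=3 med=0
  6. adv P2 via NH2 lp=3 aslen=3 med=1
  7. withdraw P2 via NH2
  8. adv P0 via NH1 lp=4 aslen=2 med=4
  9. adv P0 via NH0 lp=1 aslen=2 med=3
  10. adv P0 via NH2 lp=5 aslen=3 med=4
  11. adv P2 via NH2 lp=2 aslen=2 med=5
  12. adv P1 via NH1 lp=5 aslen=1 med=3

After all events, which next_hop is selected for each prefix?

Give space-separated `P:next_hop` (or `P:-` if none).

Answer: P0:NH2 P1:NH1 P2:NH2

Derivation:
Op 1: best P0=- P1=- P2=NH2
Op 2: best P0=- P1=NH1 P2=NH2
Op 3: best P0=- P1=NH1 P2=NH2
Op 4: best P0=- P1=NH1 P2=NH2
Op 5: best P0=- P1=NH1 P2=NH2
Op 6: best P0=- P1=NH1 P2=NH2
Op 7: best P0=- P1=NH1 P2=NH1
Op 8: best P0=NH1 P1=NH1 P2=NH1
Op 9: best P0=NH1 P1=NH1 P2=NH1
Op 10: best P0=NH2 P1=NH1 P2=NH1
Op 11: best P0=NH2 P1=NH1 P2=NH2
Op 12: best P0=NH2 P1=NH1 P2=NH2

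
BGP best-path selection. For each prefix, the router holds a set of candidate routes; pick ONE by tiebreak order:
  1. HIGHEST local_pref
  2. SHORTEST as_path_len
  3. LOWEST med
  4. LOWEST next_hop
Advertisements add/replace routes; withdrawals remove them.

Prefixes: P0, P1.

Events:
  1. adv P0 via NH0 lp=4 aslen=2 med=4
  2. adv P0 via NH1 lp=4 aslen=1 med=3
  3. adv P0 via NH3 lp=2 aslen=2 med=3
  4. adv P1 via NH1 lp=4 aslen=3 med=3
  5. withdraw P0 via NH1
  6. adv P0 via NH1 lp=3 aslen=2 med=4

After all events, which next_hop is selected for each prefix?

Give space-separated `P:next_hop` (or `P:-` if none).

Answer: P0:NH0 P1:NH1

Derivation:
Op 1: best P0=NH0 P1=-
Op 2: best P0=NH1 P1=-
Op 3: best P0=NH1 P1=-
Op 4: best P0=NH1 P1=NH1
Op 5: best P0=NH0 P1=NH1
Op 6: best P0=NH0 P1=NH1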